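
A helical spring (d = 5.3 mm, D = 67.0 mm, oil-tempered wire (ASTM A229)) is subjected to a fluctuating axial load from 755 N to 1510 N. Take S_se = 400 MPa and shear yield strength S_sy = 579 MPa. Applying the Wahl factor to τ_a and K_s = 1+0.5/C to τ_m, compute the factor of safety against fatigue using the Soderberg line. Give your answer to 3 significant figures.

0.283

C = D/d = 67.0/5.3 = 12.6415; K_W = (4C−1)/(4C−4)+0.615/C = 1.1131; K_s = 1+0.5/C = 1.0396
F_a = (F_max−F_min)/2 = 377.5 N; F_m = (F_max+F_min)/2 = 1132.5 N
τ_a = K_W·8F_aD/(πd³) = 1.1131 × 432.62 = 481.54 MPa
τ_m = K_s·8F_mD/(πd³) = 1.0396 × 1297.9 = 1349.2 MPa
Soderberg: 1/n_f = τ_a/S_se + τ_m/S_sy = 481.54/400 + 1349.2/579 = 1.20384 + 2.33020 = 3.534
n_f = 1/3.534 = 0.283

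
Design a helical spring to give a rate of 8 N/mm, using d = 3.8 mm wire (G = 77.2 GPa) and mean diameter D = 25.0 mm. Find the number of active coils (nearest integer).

N_a = Gd⁴/(8D³k) = (77.2×10³ × 3.8⁴)/(8 × 25.0³ × 8)
    = 1.60972e+07 / 1e+06 = 16.1 → 16 coils

16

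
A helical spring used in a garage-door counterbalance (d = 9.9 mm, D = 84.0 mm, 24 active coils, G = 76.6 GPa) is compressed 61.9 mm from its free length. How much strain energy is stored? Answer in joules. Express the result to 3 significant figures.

12.4 J

k = Gd⁴/(8D³N_a) = (76.6×10³)(9.9⁴)/(8·84.0³·24) = 6.4659 N/mm
U = ½kδ² = 0.5 × 6.4659 × 61.9² = 12387 N·mm = 12.387 J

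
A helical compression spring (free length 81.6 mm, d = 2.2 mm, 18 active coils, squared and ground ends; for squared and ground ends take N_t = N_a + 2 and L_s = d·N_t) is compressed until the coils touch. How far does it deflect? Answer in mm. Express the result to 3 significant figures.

37.6 mm

N_t = 20; L_s = 2.2·20 = 44 mm
δ_solid = L₀ − L_s = 81.6 − 44 = 37.6 mm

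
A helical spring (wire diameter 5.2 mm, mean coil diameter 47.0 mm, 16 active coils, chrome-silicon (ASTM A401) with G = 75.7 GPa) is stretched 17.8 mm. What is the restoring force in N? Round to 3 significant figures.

74.1 N

k = Gd⁴/(8D³N_a) = (75.7×10³)(5.2⁴)/(8·47.0³·16) = 4.1649 N/mm
F = k·δ = 4.1649 × 17.8 = 74.135 N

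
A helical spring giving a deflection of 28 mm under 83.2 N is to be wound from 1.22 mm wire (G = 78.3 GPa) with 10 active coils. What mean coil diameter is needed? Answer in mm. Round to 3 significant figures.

Required rate k = F/δ = 83.2/28 = 2.9714 N/mm
D = (Gd⁴/(8N_a·k))^(1/3) = (78.3×10³·1.22⁴/(8·10·2.9714))^(1/3)
  = (729.702)^(1/3) = 9.0029 mm

9.00 mm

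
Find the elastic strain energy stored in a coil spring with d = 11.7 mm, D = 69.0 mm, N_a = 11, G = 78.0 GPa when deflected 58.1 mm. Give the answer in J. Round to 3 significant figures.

85.3 J

k = Gd⁴/(8D³N_a) = (78.0×10³)(11.7⁴)/(8·69.0³·11) = 50.56 N/mm
U = ½kδ² = 0.5 × 50.56 × 58.1² = 85336 N·mm = 85.336 J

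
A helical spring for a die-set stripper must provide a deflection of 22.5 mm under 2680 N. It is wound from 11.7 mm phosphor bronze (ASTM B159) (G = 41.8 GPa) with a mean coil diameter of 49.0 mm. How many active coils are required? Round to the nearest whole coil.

7

Required rate k = F/δ = 2680/22.5 = 119.11 N/mm
N_a = Gd⁴/(8D³k) = (41.8×10³ × 11.7⁴)/(8 × 49.0³ × 119.11)
    = 7.83285e+08 / 1.12106e+08 = 6.987 → 7 coils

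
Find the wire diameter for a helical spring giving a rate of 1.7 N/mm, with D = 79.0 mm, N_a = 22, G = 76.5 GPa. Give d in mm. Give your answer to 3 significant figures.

6.63 mm

d = (8D³N_a·k / G)^(1/4) = (8·79.0³·22·1.7 / (76.5×10³))^0.25
  = (1928.3)^0.25 = 6.6267 mm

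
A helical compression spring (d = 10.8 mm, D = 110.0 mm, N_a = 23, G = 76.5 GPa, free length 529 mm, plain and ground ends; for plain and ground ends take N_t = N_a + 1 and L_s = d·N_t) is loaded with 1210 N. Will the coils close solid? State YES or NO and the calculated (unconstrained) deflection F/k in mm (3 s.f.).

k = Gd⁴/(8D³N_a) = (76.5×10³)(10.8⁴)/(8·110.0³·23) = 4.2497 N/mm
N_t = 24; L_s = 10.8·24 = 259.2 mm; δ_solid = L₀ − L_s = 529 − 259.2 = 269.8 mm
δ = F/k = 1210/4.2497 = 284.72 mm
δ ≥ δ_solid → spring goes solid

YES, δ = 285 mm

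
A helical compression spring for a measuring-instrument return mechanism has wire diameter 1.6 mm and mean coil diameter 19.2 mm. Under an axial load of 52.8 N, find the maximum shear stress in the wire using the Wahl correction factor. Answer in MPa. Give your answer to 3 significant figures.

706 MPa

Spring index C = D/d = 19.2/1.6 = 12.0000
K_W = (4C−1)/(4C−4) + 0.615/C = 47.000/44.000 + 0.0513 = 1.1194
τ₀ = 8FD/(πd³) = 8·52.8·19.2/(π·1.6³) = 8110.08/12.868 = 630.25 MPa
τ_max = K·τ₀ = 1.1194 × 630.25 = 705.53 MPa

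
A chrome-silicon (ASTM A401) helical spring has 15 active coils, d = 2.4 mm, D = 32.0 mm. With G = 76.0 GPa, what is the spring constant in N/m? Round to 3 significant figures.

k = Gd⁴/(8D³N_a) = (76.0×10³ × 2.4⁴) / (8 × 32.0³ × 15)
  = 2.5215e+06 / 3.93216e+06 = 0.64125 N/mm = 641.25 N/m

641 N/m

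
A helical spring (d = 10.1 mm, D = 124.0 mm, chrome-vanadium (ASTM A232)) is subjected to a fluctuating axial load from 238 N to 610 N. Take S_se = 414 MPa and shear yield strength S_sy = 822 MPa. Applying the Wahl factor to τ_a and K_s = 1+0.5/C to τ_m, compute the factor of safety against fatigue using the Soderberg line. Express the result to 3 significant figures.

C = D/d = 124.0/10.1 = 12.2772; K_W = (4C−1)/(4C−4)+0.615/C = 1.1166; K_s = 1+0.5/C = 1.0407
F_a = (F_max−F_min)/2 = 186 N; F_m = (F_max+F_min)/2 = 424 N
τ_a = K_W·8F_aD/(πd³) = 1.1166 × 57.005 = 63.651 MPa
τ_m = K_s·8F_mD/(πd³) = 1.0407 × 129.95 = 135.24 MPa
Soderberg: 1/n_f = τ_a/S_se + τ_m/S_sy = 63.651/414 + 135.24/822 = 0.15375 + 0.16452 = 0.31827
n_f = 1/0.31827 = 3.142

3.14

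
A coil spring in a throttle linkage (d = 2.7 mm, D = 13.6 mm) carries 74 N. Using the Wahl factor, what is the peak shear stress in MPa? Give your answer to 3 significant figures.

170 MPa

Spring index C = D/d = 13.6/2.7 = 5.0370
K_W = (4C−1)/(4C−4) + 0.615/C = 19.148/16.148 + 0.1221 = 1.3079
τ₀ = 8FD/(πd³) = 8·74·13.6/(π·2.7³) = 8051.2/61.836 = 130.2 MPa
τ_max = K·τ₀ = 1.3079 × 130.2 = 170.29 MPa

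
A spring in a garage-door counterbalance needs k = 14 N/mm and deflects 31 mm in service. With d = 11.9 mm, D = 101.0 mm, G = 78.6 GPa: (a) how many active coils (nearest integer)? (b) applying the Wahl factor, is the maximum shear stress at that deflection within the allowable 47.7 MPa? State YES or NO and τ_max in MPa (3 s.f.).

N_a = Gd⁴/(8D³k) = (78.6×10³)(11.9⁴)/(8·101.0³·14) = 13.66 → N_a = 14
Actual rate k = Gd⁴/(8D³·14) = 13.659 N/mm
Working load F = kδ = 13.659·31 = 423.44 N
C = 101.0/11.9 = 8.4874; K_W = (4C−1)/(4C−4)+0.615/C = 1.1726
τ_max = K_W·8FD/(πd³) = 1.1726·64.626 = 75.783 MPa
τ_max > 47.7 MPa → exceeds allowable

(a) 14 coils; (b) NO, τ_max = 75.8 MPa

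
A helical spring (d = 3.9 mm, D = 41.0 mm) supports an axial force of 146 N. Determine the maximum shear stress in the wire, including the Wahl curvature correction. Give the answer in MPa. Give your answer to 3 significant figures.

Spring index C = D/d = 41.0/3.9 = 10.5128
K_W = (4C−1)/(4C−4) + 0.615/C = 41.051/38.051 + 0.0585 = 1.1373
τ₀ = 8FD/(πd³) = 8·146·41.0/(π·3.9³) = 47888/186.36 = 256.97 MPa
τ_max = K·τ₀ = 1.1373 × 256.97 = 292.26 MPa

292 MPa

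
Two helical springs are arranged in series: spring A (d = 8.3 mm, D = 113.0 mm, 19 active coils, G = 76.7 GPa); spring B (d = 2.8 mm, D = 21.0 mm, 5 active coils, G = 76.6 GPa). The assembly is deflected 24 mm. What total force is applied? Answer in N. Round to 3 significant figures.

35.2 N

k_A = Gd⁴/(8D³N_a) = (76.7×10³)(8.3⁴)/(8·113.0³·19) = 1.6597 N/mm
k_B = Gd⁴/(8D³N_a) = (76.6×10³)(2.8⁴)/(8·21.0³·5) = 12.71 N/mm
Series: 1/k_eq = 1/1.6597 + 1/12.71 = 0.6812; k_eq = 1.468 N/mm
F = k_eq·δ = 1.468·24 = 35.232 N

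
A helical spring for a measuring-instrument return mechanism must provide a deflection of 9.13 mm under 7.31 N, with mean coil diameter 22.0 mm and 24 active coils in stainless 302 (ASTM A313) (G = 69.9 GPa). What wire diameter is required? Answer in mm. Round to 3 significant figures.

2.20 mm

Required rate k = F/δ = 7.31/9.13 = 0.80066 N/mm
d = (8D³N_a·k / G)^(1/4) = (8·22.0³·24·0.80066 / (69.9×10³))^0.25
  = (23.417)^0.25 = 2.1998 mm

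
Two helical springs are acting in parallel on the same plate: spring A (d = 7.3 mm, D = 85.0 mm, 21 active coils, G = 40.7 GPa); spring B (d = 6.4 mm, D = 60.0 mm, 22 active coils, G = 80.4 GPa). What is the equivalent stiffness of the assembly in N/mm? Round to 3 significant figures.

k_A = Gd⁴/(8D³N_a) = (40.7×10³)(7.3⁴)/(8·85.0³·21) = 1.1203 N/mm
k_B = Gd⁴/(8D³N_a) = (80.4×10³)(6.4⁴)/(8·60.0³·22) = 3.5482 N/mm
Parallel: k_eq = 1.1203 + 3.5482 = 4.6685 N/mm

4.67 N/mm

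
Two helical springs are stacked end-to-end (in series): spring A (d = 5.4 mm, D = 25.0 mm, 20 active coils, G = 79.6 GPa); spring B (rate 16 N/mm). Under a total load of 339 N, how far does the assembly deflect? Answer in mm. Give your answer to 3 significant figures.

33.7 mm

k_A = Gd⁴/(8D³N_a) = (79.6×10³)(5.4⁴)/(8·25.0³·20) = 27.074 N/mm
Series: 1/k_eq = 1/27.074 + 1/16 = 0.099436; k_eq = 10.057 N/mm
δ = F/k_eq = 339/10.057 = 33.709 mm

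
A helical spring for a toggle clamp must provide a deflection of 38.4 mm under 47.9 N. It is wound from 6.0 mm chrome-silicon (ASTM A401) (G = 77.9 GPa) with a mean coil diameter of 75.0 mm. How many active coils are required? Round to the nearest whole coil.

24

Required rate k = F/δ = 47.9/38.4 = 1.2474 N/mm
N_a = Gd⁴/(8D³k) = (77.9×10³ × 6.0⁴)/(8 × 75.0³ × 1.2474)
    = 1.00958e+08 / 4.20996e+06 = 23.98 → 24 coils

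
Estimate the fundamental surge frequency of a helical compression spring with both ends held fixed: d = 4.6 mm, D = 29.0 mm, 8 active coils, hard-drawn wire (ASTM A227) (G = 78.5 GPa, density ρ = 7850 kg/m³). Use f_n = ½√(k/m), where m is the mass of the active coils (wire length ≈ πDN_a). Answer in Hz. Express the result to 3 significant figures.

k = Gd⁴/(8D³N_a) = (78.5×10³)(4.6⁴)/(8·29.0³·8) = 22.518 N/mm = 22518 N/m
Wire length L = πDN_a = π·29.0·8 = 728.85 mm
m = ρ·(πd²/4)·L = 7850 × 16.619×10⁻⁶ m² × 0.72885 m = 0.095085 kg
f_n = ½√(k/m) = 0.5·√(22518/0.095085) = 0.5·√(2.3682e+05) = 243.32 Hz

243 Hz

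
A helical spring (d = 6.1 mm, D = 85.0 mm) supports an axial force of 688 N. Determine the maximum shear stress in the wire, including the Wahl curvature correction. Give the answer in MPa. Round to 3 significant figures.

723 MPa

Spring index C = D/d = 85.0/6.1 = 13.9344
K_W = (4C−1)/(4C−4) + 0.615/C = 54.738/51.738 + 0.0441 = 1.1021
τ₀ = 8FD/(πd³) = 8·688·85.0/(π·6.1³) = 467840/713.08 = 656.08 MPa
τ_max = K·τ₀ = 1.1021 × 656.08 = 723.08 MPa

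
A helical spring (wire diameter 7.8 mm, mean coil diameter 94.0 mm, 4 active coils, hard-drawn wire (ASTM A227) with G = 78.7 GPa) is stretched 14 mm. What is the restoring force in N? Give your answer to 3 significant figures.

k = Gd⁴/(8D³N_a) = (78.7×10³)(7.8⁴)/(8·94.0³·4) = 10.96 N/mm
F = k·δ = 10.96 × 14 = 153.44 N

153 N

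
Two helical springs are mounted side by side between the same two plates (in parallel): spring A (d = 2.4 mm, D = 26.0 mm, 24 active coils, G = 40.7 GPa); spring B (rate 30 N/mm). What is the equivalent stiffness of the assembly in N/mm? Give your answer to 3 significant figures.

k_A = Gd⁴/(8D³N_a) = (40.7×10³)(2.4⁴)/(8·26.0³·24) = 0.40015 N/mm
Parallel: k_eq = 0.40015 + 30 = 30.4 N/mm

30.4 N/mm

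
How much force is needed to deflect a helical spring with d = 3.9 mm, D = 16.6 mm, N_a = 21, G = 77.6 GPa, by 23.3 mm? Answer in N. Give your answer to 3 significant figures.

k = Gd⁴/(8D³N_a) = (77.6×10³)(3.9⁴)/(8·16.6³·21) = 23.361 N/mm
F = k·δ = 23.361 × 23.3 = 544.31 N

544 N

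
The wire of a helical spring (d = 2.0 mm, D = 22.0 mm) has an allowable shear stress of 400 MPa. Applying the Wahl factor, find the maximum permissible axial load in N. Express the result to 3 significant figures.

50.5 N

C = D/d = 22.0/2.0 = 11.0000
K_W = (4C−1)/(4C−4) + 0.615/C = 43.000/40.000 + 0.0559 = 1.1309
τ_max = K·8FD/(πd³) → F_max = τ_allow·πd³/(8DK)
F_max = 400·π·2.0³/(8·22.0·1.1309) = 10053/199.04 = 50.508 N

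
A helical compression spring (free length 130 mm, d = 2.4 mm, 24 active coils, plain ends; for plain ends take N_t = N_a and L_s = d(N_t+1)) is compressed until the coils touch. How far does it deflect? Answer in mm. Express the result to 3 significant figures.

N_t = 24; L_s = 2.4·25 = 60 mm
δ_solid = L₀ − L_s = 130 − 60 = 70 mm

70.0 mm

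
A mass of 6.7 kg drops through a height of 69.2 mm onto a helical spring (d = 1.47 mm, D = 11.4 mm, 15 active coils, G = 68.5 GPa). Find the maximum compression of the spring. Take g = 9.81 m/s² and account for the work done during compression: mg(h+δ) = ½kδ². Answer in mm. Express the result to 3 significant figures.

k = Gd⁴/(8D³N_a) = (68.5×10³)(1.47⁴)/(8·11.4³·15) = 1.7991 N/mm
W = mg = 6.7 × 9.81 = 65.727 N
½kδ² − Wδ − Wh = 0 → δ = (W + √(W² + 2kWh))/k
δ = (65.727 + √(4320 + 16366.1))/1.7991 = (65.727 + 143.83)/1.7991 = 116.47 mm

116 mm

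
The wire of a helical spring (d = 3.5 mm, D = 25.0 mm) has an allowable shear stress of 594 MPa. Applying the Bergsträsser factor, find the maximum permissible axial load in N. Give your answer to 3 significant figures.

C = D/d = 25.0/3.5 = 7.1429
K_B = (4C+2)/(4C−3) = 30.571/25.571 = 1.1955
τ_max = K·8FD/(πd³) → F_max = τ_allow·πd³/(8DK)
F_max = 594·π·3.5³/(8·25.0·1.1955) = 80009/239.11 = 334.62 N

335 N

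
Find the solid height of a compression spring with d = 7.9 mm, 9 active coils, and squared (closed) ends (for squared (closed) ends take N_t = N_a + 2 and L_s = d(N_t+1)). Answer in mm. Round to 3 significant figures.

94.8 mm

squared (closed) ends: N_t = N_a + 2 = 9 + 2 = 11
L_s = d·(N_t+1) = 7.9 × 12 = 94.8 mm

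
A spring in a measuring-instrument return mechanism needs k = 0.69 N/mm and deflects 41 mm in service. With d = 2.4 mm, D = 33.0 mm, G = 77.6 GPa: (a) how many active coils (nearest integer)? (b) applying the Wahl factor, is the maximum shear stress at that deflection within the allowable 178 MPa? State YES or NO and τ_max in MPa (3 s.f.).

(a) 13 coils; (b) NO, τ_max = 189 MPa

N_a = Gd⁴/(8D³k) = (77.6×10³)(2.4⁴)/(8·33.0³·0.69) = 12.98 → N_a = 13
Actual rate k = Gd⁴/(8D³·13) = 0.68886 N/mm
Working load F = kδ = 0.68886·41 = 28.243 N
C = 33.0/2.4 = 13.7500; K_W = (4C−1)/(4C−4)+0.615/C = 1.1036
τ_max = K_W·8FD/(πd³) = 1.1036·171.69 = 189.46 MPa
τ_max > 178 MPa → exceeds allowable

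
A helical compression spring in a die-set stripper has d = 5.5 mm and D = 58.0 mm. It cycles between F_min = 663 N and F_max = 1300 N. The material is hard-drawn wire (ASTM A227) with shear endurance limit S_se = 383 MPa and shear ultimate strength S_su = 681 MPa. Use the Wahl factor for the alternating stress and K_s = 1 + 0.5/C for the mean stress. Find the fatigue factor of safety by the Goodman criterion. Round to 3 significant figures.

C = D/d = 58.0/5.5 = 10.5455; K_W = (4C−1)/(4C−4)+0.615/C = 1.1369; K_s = 1+0.5/C = 1.0474
F_a = (F_max−F_min)/2 = 318.5 N; F_m = (F_max+F_min)/2 = 981.5 N
τ_a = K_W·8F_aD/(πd³) = 1.1369 × 282.74 = 321.45 MPa
τ_m = K_s·8F_mD/(πd³) = 1.0474 × 871.31 = 912.62 MPa
Goodman: 1/n_f = τ_a/S_se + τ_m/S_su = 321.45/383 + 912.62/681 = 0.83928 + 1.34011 = 2.1794
n_f = 1/2.1794 = 0.4588

0.459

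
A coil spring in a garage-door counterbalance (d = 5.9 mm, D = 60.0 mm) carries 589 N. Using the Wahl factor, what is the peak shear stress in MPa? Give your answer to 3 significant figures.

501 MPa

Spring index C = D/d = 60.0/5.9 = 10.1695
K_W = (4C−1)/(4C−4) + 0.615/C = 39.678/36.678 + 0.0605 = 1.1423
τ₀ = 8FD/(πd³) = 8·589·60.0/(π·5.9³) = 282720/645.22 = 438.18 MPa
τ_max = K·τ₀ = 1.1423 × 438.18 = 500.52 MPa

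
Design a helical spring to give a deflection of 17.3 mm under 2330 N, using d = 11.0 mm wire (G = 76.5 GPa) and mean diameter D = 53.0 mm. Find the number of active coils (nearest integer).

Required rate k = F/δ = 2330/17.3 = 134.68 N/mm
N_a = Gd⁴/(8D³k) = (76.5×10³ × 11.0⁴)/(8 × 53.0³ × 134.68)
    = 1.12004e+09 / 1.60409e+08 = 6.982 → 7 coils

7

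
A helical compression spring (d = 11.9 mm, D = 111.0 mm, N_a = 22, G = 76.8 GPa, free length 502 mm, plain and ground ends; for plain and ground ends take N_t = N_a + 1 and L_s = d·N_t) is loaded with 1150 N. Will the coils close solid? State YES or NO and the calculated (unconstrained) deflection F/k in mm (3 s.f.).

NO, δ = 180 mm

k = Gd⁴/(8D³N_a) = (76.8×10³)(11.9⁴)/(8·111.0³·22) = 6.3983 N/mm
N_t = 23; L_s = 11.9·23 = 273.7 mm; δ_solid = L₀ − L_s = 502 − 273.7 = 228.3 mm
δ = F/k = 1150/6.3983 = 179.73 mm
δ < δ_solid → spring does not go solid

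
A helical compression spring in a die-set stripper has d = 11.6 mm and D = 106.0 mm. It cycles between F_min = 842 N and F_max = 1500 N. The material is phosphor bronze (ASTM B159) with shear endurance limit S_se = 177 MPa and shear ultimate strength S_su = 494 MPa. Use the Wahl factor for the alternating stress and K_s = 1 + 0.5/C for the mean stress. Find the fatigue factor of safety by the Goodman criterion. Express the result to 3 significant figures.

1.24

C = D/d = 106.0/11.6 = 9.1379; K_W = (4C−1)/(4C−4)+0.615/C = 1.1595; K_s = 1+0.5/C = 1.0547
F_a = (F_max−F_min)/2 = 329 N; F_m = (F_max+F_min)/2 = 1171 N
τ_a = K_W·8F_aD/(πd³) = 1.1595 × 56.894 = 65.967 MPa
τ_m = K_s·8F_mD/(πd³) = 1.0547 × 202.5 = 213.58 MPa
Goodman: 1/n_f = τ_a/S_se + τ_m/S_su = 65.967/177 + 213.58/494 = 0.37269 + 0.43235 = 0.80505
n_f = 1/0.80505 = 1.242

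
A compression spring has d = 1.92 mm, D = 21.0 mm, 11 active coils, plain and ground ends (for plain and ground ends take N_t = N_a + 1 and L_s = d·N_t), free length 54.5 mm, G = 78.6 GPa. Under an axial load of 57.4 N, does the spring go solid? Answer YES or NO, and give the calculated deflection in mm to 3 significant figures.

YES, δ = 43.8 mm

k = Gd⁴/(8D³N_a) = (78.6×10³)(1.92⁴)/(8·21.0³·11) = 1.3107 N/mm
N_t = 12; L_s = 1.92·12 = 23.04 mm; δ_solid = L₀ − L_s = 54.5 − 23.04 = 31.46 mm
δ = F/k = 57.4/1.3107 = 43.795 mm
δ ≥ δ_solid → spring goes solid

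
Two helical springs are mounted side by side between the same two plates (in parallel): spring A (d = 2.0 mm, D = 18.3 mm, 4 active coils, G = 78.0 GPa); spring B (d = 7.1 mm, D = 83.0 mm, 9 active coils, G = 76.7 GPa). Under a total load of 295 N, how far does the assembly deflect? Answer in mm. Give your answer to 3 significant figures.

26.6 mm

k_A = Gd⁴/(8D³N_a) = (78.0×10³)(2.0⁴)/(8·18.3³·4) = 6.3637 N/mm
k_B = Gd⁴/(8D³N_a) = (76.7×10³)(7.1⁴)/(8·83.0³·9) = 4.7344 N/mm
Parallel: k_eq = 6.3637 + 4.7344 = 11.098 N/mm
δ = F/k_eq = 295/11.098 = 26.581 mm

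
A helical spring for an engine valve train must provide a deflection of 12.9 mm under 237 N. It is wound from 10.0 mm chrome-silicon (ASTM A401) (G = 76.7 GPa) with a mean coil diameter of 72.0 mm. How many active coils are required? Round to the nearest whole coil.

14

Required rate k = F/δ = 237/12.9 = 18.372 N/mm
N_a = Gd⁴/(8D³k) = (76.7×10³ × 10.0⁴)/(8 × 72.0³ × 18.372)
    = 7.67e+08 / 5.48588e+07 = 13.98 → 14 coils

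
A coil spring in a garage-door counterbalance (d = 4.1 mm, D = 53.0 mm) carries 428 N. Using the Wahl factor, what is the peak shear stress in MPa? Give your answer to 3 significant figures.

Spring index C = D/d = 53.0/4.1 = 12.9268
K_W = (4C−1)/(4C−4) + 0.615/C = 50.707/47.707 + 0.0476 = 1.1105
τ₀ = 8FD/(πd³) = 8·428·53.0/(π·4.1³) = 181472/216.52 = 838.12 MPa
τ_max = K·τ₀ = 1.1105 × 838.12 = 930.7 MPa

931 MPa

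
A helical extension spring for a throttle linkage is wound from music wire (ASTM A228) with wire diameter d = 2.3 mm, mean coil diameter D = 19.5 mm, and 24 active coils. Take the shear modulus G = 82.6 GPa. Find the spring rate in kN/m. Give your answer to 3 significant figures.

k = Gd⁴/(8D³N_a) = (82.6×10³ × 2.3⁴) / (8 × 19.5³ × 24)
  = 2.31149e+06 / 1.42366e+06 = 1.6236 N/mm

1.62 kN/m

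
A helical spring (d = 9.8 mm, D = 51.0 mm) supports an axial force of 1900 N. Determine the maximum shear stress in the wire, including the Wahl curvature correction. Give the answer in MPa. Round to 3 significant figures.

340 MPa

Spring index C = D/d = 51.0/9.8 = 5.2041
K_W = (4C−1)/(4C−4) + 0.615/C = 19.816/16.816 + 0.1182 = 1.2966
τ₀ = 8FD/(πd³) = 8·1900·51.0/(π·9.8³) = 775200/2956.8 = 262.17 MPa
τ_max = K·τ₀ = 1.2966 × 262.17 = 339.93 MPa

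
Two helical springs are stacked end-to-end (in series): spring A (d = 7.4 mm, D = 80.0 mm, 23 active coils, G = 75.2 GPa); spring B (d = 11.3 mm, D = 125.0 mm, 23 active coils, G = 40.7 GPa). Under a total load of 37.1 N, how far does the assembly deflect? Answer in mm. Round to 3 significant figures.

35.6 mm

k_A = Gd⁴/(8D³N_a) = (75.2×10³)(7.4⁴)/(8·80.0³·23) = 2.3936 N/mm
k_B = Gd⁴/(8D³N_a) = (40.7×10³)(11.3⁴)/(8·125.0³·23) = 1.8465 N/mm
Series: 1/k_eq = 1/2.3936 + 1/1.8465 = 0.95933; k_eq = 1.0424 N/mm
δ = F/k_eq = 37.1/1.0424 = 35.591 mm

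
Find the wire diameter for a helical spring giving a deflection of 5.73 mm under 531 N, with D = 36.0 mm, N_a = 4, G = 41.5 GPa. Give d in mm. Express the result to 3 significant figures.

Required rate k = F/δ = 531/5.73 = 92.67 N/mm
d = (8D³N_a·k / G)^(1/4) = (8·36.0³·4·92.67 / (41.5×10³))^0.25
  = (3333.9)^0.25 = 7.5987 mm

7.60 mm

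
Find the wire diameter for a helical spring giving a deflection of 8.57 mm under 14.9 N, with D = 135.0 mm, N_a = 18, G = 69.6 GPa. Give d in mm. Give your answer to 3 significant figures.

9.70 mm

Required rate k = F/δ = 14.9/8.57 = 1.7386 N/mm
d = (8D³N_a·k / G)^(1/4) = (8·135.0³·18·1.7386 / (69.6×10³))^0.25
  = (8850.3)^0.25 = 9.6993 mm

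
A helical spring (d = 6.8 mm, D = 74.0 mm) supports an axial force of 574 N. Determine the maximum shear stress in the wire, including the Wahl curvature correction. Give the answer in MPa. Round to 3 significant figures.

390 MPa

Spring index C = D/d = 74.0/6.8 = 10.8824
K_W = (4C−1)/(4C−4) + 0.615/C = 42.529/39.529 + 0.0565 = 1.1324
τ₀ = 8FD/(πd³) = 8·574·74.0/(π·6.8³) = 339808/987.82 = 344 MPa
τ_max = K·τ₀ = 1.1324 × 344 = 389.55 MPa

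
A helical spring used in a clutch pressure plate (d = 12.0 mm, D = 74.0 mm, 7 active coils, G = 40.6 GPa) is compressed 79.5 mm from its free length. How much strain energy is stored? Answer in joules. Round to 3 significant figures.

k = Gd⁴/(8D³N_a) = (40.6×10³)(12.0⁴)/(8·74.0³·7) = 37.099 N/mm
U = ½kδ² = 0.5 × 37.099 × 79.5² = 1.1724e+05 N·mm = 117.24 J

117 J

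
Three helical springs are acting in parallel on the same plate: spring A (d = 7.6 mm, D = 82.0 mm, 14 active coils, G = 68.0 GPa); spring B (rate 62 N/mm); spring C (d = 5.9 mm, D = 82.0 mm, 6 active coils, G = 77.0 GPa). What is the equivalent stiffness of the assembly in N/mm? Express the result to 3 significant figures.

k_A = Gd⁴/(8D³N_a) = (68.0×10³)(7.6⁴)/(8·82.0³·14) = 3.6737 N/mm
k_C = Gd⁴/(8D³N_a) = (77.0×10³)(5.9⁴)/(8·82.0³·6) = 3.5255 N/mm
Parallel: k_eq = 3.6737 + 62 + 3.5255 = 69.199 N/mm

69.2 N/mm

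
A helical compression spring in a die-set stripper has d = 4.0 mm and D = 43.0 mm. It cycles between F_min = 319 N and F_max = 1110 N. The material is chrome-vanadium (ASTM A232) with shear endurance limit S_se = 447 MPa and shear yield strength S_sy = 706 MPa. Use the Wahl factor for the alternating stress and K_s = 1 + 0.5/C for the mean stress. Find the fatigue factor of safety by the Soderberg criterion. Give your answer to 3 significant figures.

0.283

C = D/d = 43.0/4.0 = 10.7500; K_W = (4C−1)/(4C−4)+0.615/C = 1.1341; K_s = 1+0.5/C = 1.0465
F_a = (F_max−F_min)/2 = 395.5 N; F_m = (F_max+F_min)/2 = 714.5 N
τ_a = K_W·8F_aD/(πd³) = 1.1341 × 676.67 = 767.43 MPa
τ_m = K_s·8F_mD/(πd³) = 1.0465 × 1222.4 = 1279.3 MPa
Soderberg: 1/n_f = τ_a/S_se + τ_m/S_sy = 767.43/447 + 1279.3/706 = 1.71685 + 1.81205 = 3.5289
n_f = 1/3.5289 = 0.2834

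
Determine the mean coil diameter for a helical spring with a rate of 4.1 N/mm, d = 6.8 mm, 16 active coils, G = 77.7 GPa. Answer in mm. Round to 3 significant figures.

68.2 mm

D = (Gd⁴/(8N_a·k))^(1/3) = (77.7×10³·6.8⁴/(8·16·4.1))^(1/3)
  = (316565)^(1/3) = 68.1534 mm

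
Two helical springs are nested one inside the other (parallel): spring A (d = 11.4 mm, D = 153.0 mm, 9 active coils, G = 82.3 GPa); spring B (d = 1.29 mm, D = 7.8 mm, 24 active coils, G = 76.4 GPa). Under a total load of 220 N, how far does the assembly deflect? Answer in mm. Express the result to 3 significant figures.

k_A = Gd⁴/(8D³N_a) = (82.3×10³)(11.4⁴)/(8·153.0³·9) = 5.3903 N/mm
k_B = Gd⁴/(8D³N_a) = (76.4×10³)(1.29⁴)/(8·7.8³·24) = 2.322 N/mm
Parallel: k_eq = 5.3903 + 2.322 = 7.7123 N/mm
δ = F/k_eq = 220/7.7123 = 28.526 mm

28.5 mm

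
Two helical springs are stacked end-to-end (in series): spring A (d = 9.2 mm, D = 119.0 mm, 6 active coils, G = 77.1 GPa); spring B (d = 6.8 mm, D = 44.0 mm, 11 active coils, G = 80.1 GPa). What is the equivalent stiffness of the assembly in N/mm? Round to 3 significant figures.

k_A = Gd⁴/(8D³N_a) = (77.1×10³)(9.2⁴)/(8·119.0³·6) = 6.8285 N/mm
k_B = Gd⁴/(8D³N_a) = (80.1×10³)(6.8⁴)/(8·44.0³·11) = 22.847 N/mm
Series: 1/k_eq = 1/6.8285 + 1/22.847 = 0.19022; k_eq = 5.2572 N/mm

5.26 N/mm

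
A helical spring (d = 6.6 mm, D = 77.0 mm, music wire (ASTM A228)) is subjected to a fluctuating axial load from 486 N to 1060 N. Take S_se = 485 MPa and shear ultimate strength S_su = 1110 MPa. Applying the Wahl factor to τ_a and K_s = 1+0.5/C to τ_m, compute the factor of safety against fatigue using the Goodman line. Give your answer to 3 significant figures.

1.05

C = D/d = 77.0/6.6 = 11.6667; K_W = (4C−1)/(4C−4)+0.615/C = 1.1230; K_s = 1+0.5/C = 1.0429
F_a = (F_max−F_min)/2 = 287 N; F_m = (F_max+F_min)/2 = 773 N
τ_a = K_W·8F_aD/(πd³) = 1.1230 × 195.74 = 219.82 MPa
τ_m = K_s·8F_mD/(πd³) = 1.0429 × 527.2 = 549.8 MPa
Goodman: 1/n_f = τ_a/S_se + τ_m/S_su = 219.82/485 + 549.8/1110 = 0.45324 + 0.49531 = 0.94855
n_f = 1/0.94855 = 1.054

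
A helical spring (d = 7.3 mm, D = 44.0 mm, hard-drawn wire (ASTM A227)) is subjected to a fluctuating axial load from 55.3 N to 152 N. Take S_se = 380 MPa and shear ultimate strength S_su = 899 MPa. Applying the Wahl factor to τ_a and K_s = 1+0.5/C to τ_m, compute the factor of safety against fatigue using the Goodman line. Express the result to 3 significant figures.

12.2

C = D/d = 44.0/7.3 = 6.0274; K_W = (4C−1)/(4C−4)+0.615/C = 1.2512; K_s = 1+0.5/C = 1.0830
F_a = (F_max−F_min)/2 = 48.35 N; F_m = (F_max+F_min)/2 = 103.65 N
τ_a = K_W·8F_aD/(πd³) = 1.2512 × 13.926 = 17.424 MPa
τ_m = K_s·8F_mD/(πd³) = 1.0830 × 29.853 = 32.33 MPa
Goodman: 1/n_f = τ_a/S_se + τ_m/S_su = 17.424/380 + 32.33/899 = 0.04585 + 0.03596 = 0.081815
n_f = 1/0.081815 = 12.22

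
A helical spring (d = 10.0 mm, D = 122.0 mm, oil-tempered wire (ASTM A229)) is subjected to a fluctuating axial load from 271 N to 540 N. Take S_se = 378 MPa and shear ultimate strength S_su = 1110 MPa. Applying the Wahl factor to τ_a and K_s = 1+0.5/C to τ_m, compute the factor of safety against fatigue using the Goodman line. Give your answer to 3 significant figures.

C = D/d = 122.0/10.0 = 12.2000; K_W = (4C−1)/(4C−4)+0.615/C = 1.1174; K_s = 1+0.5/C = 1.0410
F_a = (F_max−F_min)/2 = 134.5 N; F_m = (F_max+F_min)/2 = 405.5 N
τ_a = K_W·8F_aD/(πd³) = 1.1174 × 41.785 = 46.69 MPa
τ_m = K_s·8F_mD/(πd³) = 1.0410 × 125.98 = 131.14 MPa
Goodman: 1/n_f = τ_a/S_se + τ_m/S_su = 46.69/378 + 131.14/1110 = 0.12352 + 0.11814 = 0.24166
n_f = 1/0.24166 = 4.138

4.14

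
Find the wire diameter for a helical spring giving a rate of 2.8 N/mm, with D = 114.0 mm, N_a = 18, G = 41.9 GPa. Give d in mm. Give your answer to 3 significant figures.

10.9 mm

d = (8D³N_a·k / G)^(1/4) = (8·114.0³·18·2.8 / (41.9×10³))^0.25
  = (14257)^0.25 = 10.9271 mm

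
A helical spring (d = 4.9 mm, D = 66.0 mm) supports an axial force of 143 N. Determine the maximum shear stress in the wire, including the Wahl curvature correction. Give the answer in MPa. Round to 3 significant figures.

Spring index C = D/d = 66.0/4.9 = 13.4694
K_W = (4C−1)/(4C−4) + 0.615/C = 52.878/49.878 + 0.0457 = 1.1058
τ₀ = 8FD/(πd³) = 8·143·66.0/(π·4.9³) = 75504/369.61 = 204.28 MPa
τ_max = K·τ₀ = 1.1058 × 204.28 = 225.9 MPa

226 MPa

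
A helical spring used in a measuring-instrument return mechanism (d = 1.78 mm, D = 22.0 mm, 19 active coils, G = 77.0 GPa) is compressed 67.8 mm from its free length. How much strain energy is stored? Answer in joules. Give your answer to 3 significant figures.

1.10 J

k = Gd⁴/(8D³N_a) = (77.0×10³)(1.78⁴)/(8·22.0³·19) = 0.47759 N/mm
U = ½kδ² = 0.5 × 0.47759 × 67.8² = 1097.7 N·mm = 1.0977 J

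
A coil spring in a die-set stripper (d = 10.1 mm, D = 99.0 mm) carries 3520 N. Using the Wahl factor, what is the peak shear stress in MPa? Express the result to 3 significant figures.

989 MPa

Spring index C = D/d = 99.0/10.1 = 9.8020
K_W = (4C−1)/(4C−4) + 0.615/C = 38.208/35.208 + 0.0627 = 1.1480
τ₀ = 8FD/(πd³) = 8·3520·99.0/(π·10.1³) = 2.78784e+06/3236.8 = 861.3 MPa
τ_max = K·τ₀ = 1.1480 × 861.3 = 988.73 MPa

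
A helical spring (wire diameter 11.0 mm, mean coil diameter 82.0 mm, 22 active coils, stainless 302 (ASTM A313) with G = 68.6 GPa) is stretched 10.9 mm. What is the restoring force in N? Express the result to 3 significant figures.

k = Gd⁴/(8D³N_a) = (68.6×10³)(11.0⁴)/(8·82.0³·22) = 10.35 N/mm
F = k·δ = 10.35 × 10.9 = 112.82 N

113 N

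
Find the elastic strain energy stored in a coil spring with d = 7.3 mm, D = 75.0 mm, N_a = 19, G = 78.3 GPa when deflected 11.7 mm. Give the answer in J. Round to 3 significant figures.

0.237 J

k = Gd⁴/(8D³N_a) = (78.3×10³)(7.3⁴)/(8·75.0³·19) = 3.4676 N/mm
U = ½kδ² = 0.5 × 3.4676 × 11.7² = 237.34 N·mm = 0.23734 J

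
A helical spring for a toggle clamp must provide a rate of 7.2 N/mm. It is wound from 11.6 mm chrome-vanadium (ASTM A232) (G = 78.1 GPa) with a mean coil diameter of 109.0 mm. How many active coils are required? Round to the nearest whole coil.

19

N_a = Gd⁴/(8D³k) = (78.1×10³ × 11.6⁴)/(8 × 109.0³ × 7.2)
    = 1.41411e+09 / 7.45937e+07 = 18.96 → 19 coils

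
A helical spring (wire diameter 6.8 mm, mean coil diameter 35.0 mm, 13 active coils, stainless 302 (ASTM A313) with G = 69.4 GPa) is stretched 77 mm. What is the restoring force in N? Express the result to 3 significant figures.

k = Gd⁴/(8D³N_a) = (69.4×10³)(6.8⁴)/(8·35.0³·13) = 33.278 N/mm
F = k·δ = 33.278 × 77 = 2562.4 N

2560 N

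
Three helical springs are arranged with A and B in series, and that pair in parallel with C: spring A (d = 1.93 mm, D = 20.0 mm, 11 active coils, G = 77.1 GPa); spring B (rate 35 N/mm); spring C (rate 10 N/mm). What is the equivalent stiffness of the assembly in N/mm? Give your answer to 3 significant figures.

k_A = Gd⁴/(8D³N_a) = (77.1×10³)(1.93⁴)/(8·20.0³·11) = 1.5195 N/mm
Springs A,B series: k_AB = 1/(1/1.5195+1/35) = 1.4563 N/mm; parallel with C: k_eq = 1.4563+10 = 11.456 N/mm

11.5 N/mm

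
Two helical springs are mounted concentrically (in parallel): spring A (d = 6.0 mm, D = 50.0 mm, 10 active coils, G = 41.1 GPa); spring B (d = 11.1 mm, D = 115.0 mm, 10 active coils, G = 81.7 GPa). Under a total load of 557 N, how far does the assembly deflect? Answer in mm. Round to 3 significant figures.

k_A = Gd⁴/(8D³N_a) = (41.1×10³)(6.0⁴)/(8·50.0³·10) = 5.3266 N/mm
k_B = Gd⁴/(8D³N_a) = (81.7×10³)(11.1⁴)/(8·115.0³·10) = 10.194 N/mm
Parallel: k_eq = 5.3266 + 10.194 = 15.52 N/mm
δ = F/k_eq = 557/15.52 = 35.889 mm

35.9 mm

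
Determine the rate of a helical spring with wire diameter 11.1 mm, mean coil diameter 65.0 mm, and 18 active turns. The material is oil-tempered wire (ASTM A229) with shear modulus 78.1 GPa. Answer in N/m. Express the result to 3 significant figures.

30000 N/m

k = Gd⁴/(8D³N_a) = (78.1×10³ × 11.1⁴) / (8 × 65.0³ × 18)
  = 1.18561e+09 / 3.9546e+07 = 29.981 N/mm = 29981 N/m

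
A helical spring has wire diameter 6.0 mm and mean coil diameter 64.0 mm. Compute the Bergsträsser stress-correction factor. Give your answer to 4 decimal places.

1.1261

C = D/d = 64.0/6.0 = 10.6667
K_B = (4C+2)/(4C−3) = 44.667/39.667 = 1.1261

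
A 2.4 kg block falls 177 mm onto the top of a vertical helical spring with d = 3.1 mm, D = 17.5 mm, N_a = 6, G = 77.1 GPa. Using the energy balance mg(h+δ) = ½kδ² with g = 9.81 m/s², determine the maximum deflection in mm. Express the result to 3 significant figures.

k = Gd⁴/(8D³N_a) = (77.1×10³)(3.1⁴)/(8·17.5³·6) = 27.679 N/mm
W = mg = 2.4 × 9.81 = 23.544 N
½kδ² − Wδ − Wh = 0 → δ = (W + √(W² + 2kWh))/k
δ = (23.544 + √(554.32 + 230690))/27.679 = (23.544 + 480.88)/27.679 = 18.224 mm

18.2 mm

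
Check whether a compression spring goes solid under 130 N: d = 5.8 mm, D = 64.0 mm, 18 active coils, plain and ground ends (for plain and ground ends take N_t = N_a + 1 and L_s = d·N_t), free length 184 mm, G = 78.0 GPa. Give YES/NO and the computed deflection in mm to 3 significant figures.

NO, δ = 55.6 mm

k = Gd⁴/(8D³N_a) = (78.0×10³)(5.8⁴)/(8·64.0³·18) = 2.3383 N/mm
N_t = 19; L_s = 5.8·19 = 110.2 mm; δ_solid = L₀ − L_s = 184 − 110.2 = 73.8 mm
δ = F/k = 130/2.3383 = 55.595 mm
δ < δ_solid → spring does not go solid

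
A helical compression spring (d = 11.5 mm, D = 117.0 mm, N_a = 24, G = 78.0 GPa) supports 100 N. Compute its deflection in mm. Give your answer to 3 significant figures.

k = Gd⁴/(8D³N_a) = (78.0×10³)(11.5⁴)/(8·117.0³·24) = 4.4364 N/mm
δ = F/k = 100 / 4.4364 = 22.541 mm

22.5 mm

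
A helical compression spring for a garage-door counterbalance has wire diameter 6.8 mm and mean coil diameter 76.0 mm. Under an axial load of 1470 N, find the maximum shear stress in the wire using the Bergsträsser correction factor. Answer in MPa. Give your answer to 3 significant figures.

1010 MPa

Spring index C = D/d = 76.0/6.8 = 11.1765
K_B = (4C+2)/(4C−3) = 46.706/41.706 = 1.1199
τ₀ = 8FD/(πd³) = 8·1470·76.0/(π·6.8³) = 893760/987.82 = 904.78 MPa
τ_max = K·τ₀ = 1.1199 × 904.78 = 1013.3 MPa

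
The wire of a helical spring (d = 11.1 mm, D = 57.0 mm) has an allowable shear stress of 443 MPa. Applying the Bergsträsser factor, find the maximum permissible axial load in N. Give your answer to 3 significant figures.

C = D/d = 57.0/11.1 = 5.1351
K_B = (4C+2)/(4C−3) = 22.541/17.541 = 1.2851
τ_max = K·8FD/(πd³) → F_max = τ_allow·πd³/(8DK)
F_max = 443·π·11.1³/(8·57.0·1.2851) = 1.9034e+06/585.98 = 3248.2 N

3250 N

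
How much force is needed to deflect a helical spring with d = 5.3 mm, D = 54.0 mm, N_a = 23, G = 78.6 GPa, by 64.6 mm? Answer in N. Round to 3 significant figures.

k = Gd⁴/(8D³N_a) = (78.6×10³)(5.3⁴)/(8·54.0³·23) = 2.1406 N/mm
F = k·δ = 2.1406 × 64.6 = 138.28 N

138 N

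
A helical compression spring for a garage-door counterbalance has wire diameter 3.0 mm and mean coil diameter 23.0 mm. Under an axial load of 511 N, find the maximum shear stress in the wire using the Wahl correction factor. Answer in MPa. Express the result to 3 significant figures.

1320 MPa

Spring index C = D/d = 23.0/3.0 = 7.6667
K_W = (4C−1)/(4C−4) + 0.615/C = 29.667/26.667 + 0.0802 = 1.1927
τ₀ = 8FD/(πd³) = 8·511·23.0/(π·3.0³) = 94024/84.823 = 1108.5 MPa
τ_max = K·τ₀ = 1.1927 × 1108.5 = 1322.1 MPa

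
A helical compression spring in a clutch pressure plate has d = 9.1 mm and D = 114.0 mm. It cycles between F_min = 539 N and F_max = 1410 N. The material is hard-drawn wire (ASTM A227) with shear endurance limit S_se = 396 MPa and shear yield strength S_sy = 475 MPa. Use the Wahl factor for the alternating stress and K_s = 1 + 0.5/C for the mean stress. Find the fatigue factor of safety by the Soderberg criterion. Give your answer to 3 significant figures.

C = D/d = 114.0/9.1 = 12.5275; K_W = (4C−1)/(4C−4)+0.615/C = 1.1142; K_s = 1+0.5/C = 1.0399
F_a = (F_max−F_min)/2 = 435.5 N; F_m = (F_max+F_min)/2 = 974.5 N
τ_a = K_W·8F_aD/(πd³) = 1.1142 × 167.77 = 186.92 MPa
τ_m = K_s·8F_mD/(πd³) = 1.0399 × 375.41 = 390.39 MPa
Soderberg: 1/n_f = τ_a/S_se + τ_m/S_sy = 186.92/396 + 390.39/475 = 0.47202 + 0.82187 = 1.2939
n_f = 1/1.2939 = 0.7729

0.773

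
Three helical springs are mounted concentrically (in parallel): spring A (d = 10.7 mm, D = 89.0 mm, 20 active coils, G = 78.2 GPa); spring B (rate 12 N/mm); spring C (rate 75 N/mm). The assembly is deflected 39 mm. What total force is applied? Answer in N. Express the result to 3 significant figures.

k_A = Gd⁴/(8D³N_a) = (78.2×10³)(10.7⁴)/(8·89.0³·20) = 9.0877 N/mm
Parallel: k_eq = 9.0877 + 12 + 75 = 96.088 N/mm
F = k_eq·δ = 96.088·39 = 3747.4 N

3750 N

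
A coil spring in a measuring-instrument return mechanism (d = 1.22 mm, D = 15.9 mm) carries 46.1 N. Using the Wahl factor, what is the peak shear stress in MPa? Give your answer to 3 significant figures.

1140 MPa

Spring index C = D/d = 15.9/1.22 = 13.0328
K_W = (4C−1)/(4C−4) + 0.615/C = 51.131/48.131 + 0.0472 = 1.1095
τ₀ = 8FD/(πd³) = 8·46.1·15.9/(π·1.22³) = 5863.92/5.7047 = 1027.9 MPa
τ_max = K·τ₀ = 1.1095 × 1027.9 = 1140.5 MPa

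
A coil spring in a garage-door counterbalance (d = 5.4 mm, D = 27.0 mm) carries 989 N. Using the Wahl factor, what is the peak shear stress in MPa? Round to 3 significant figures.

566 MPa

Spring index C = D/d = 27.0/5.4 = 5.0000
K_W = (4C−1)/(4C−4) + 0.615/C = 19.000/16.000 + 0.1230 = 1.3105
τ₀ = 8FD/(πd³) = 8·989·27.0/(π·5.4³) = 213624/494.69 = 431.84 MPa
τ_max = K·τ₀ = 1.3105 × 431.84 = 565.92 MPa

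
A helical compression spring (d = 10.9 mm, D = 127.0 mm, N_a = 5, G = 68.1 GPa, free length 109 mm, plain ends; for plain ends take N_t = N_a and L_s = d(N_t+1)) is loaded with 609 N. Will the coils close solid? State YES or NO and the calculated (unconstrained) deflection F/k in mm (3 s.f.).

k = Gd⁴/(8D³N_a) = (68.1×10³)(10.9⁴)/(8·127.0³·5) = 11.732 N/mm
N_t = 5; L_s = 10.9·6 = 65.4 mm; δ_solid = L₀ − L_s = 109 − 65.4 = 43.6 mm
δ = F/k = 609/11.732 = 51.908 mm
δ ≥ δ_solid → spring goes solid

YES, δ = 51.9 mm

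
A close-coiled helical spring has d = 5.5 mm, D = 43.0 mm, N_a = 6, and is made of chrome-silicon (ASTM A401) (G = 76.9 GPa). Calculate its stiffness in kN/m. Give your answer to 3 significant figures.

k = Gd⁴/(8D³N_a) = (76.9×10³ × 5.5⁴) / (8 × 43.0³ × 6)
  = 7.03683e+07 / 3.81634e+06 = 18.439 N/mm

18.4 kN/m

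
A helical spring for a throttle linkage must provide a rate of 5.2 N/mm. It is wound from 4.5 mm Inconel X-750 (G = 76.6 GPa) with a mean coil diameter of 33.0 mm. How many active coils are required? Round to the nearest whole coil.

N_a = Gd⁴/(8D³k) = (76.6×10³ × 4.5⁴)/(8 × 33.0³ × 5.2)
    = 3.14108e+07 / 1.49498e+06 = 21.01 → 21 coils

21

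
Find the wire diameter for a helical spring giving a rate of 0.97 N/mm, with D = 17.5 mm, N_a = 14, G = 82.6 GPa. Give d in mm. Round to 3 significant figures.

d = (8D³N_a·k / G)^(1/4) = (8·17.5³·14·0.97 / (82.6×10³))^0.25
  = (7.0489)^0.25 = 1.6294 mm

1.63 mm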